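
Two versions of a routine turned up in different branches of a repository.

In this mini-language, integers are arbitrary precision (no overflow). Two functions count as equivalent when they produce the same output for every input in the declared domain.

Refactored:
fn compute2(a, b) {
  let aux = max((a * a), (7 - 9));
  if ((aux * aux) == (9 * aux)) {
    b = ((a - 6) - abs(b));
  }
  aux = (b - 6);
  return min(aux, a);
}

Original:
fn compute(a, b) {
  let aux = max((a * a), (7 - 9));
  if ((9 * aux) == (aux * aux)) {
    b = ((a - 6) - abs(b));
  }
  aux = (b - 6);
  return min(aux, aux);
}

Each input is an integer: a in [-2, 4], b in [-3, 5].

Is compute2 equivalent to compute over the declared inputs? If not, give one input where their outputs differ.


These are not equivalent — on a=-2, b=5 the outputs split (-1 vs -2).
compute: aux=4, then ((9 * aux) == (aux * aux)) is false, then aux=-1, then returns -1
compute2: aux=4, then ((aux * aux) == (9 * aux)) is false, then aux=-1, then returns -2
verdict: not equivalent; witness: a=-2, b=5


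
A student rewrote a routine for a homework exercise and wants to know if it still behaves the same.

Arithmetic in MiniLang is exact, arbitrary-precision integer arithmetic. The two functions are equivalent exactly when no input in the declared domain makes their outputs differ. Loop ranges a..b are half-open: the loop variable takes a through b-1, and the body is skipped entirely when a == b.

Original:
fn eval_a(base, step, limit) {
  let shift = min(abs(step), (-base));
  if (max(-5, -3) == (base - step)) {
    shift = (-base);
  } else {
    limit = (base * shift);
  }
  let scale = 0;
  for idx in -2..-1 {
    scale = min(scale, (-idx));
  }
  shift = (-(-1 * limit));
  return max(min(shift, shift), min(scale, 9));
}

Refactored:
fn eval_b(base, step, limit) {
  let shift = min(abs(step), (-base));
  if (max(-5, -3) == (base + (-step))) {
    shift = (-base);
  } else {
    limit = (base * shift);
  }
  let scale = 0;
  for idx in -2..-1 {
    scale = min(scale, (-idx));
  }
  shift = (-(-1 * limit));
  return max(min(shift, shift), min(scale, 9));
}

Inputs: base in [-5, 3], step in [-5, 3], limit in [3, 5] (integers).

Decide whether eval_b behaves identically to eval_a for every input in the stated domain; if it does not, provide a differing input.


Equivalent — the differences include arithmetic usage differs, yet no declared input distinguishes the two.
Tracing base=2, step=1, limit=3: eval_a: shift=-2, then (max(-5, -3) == (base - step)) is false, then limit=-4, then scale=0, then (idx=-2), then scale=0, then shift=-4, then returns 0 | eval_b: shift=-2, then (max(-5, -3) == (base + (-step))) is false, then limit=-4, then scale=0, then (idx=-2), then scale=0, then shift=-4, then returns 0 — matching result 0.
Across all 243 domain points the two functions coincide.
verdict: equivalent


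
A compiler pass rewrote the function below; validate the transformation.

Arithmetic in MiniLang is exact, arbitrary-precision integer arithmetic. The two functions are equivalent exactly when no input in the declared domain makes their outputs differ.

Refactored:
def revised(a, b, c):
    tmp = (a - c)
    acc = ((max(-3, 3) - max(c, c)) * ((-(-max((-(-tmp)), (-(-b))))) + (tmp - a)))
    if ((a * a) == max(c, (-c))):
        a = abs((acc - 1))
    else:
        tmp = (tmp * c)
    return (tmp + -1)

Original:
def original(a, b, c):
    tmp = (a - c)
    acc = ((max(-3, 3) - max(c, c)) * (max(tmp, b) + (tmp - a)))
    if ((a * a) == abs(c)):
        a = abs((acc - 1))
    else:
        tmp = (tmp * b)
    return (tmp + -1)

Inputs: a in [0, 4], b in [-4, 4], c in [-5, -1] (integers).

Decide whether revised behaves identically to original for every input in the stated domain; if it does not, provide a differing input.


a=0, b=-4, c=-5 yields -21 from original but -26 from revised.
verdict: not equivalent; witness: a=0, b=-4, c=-5


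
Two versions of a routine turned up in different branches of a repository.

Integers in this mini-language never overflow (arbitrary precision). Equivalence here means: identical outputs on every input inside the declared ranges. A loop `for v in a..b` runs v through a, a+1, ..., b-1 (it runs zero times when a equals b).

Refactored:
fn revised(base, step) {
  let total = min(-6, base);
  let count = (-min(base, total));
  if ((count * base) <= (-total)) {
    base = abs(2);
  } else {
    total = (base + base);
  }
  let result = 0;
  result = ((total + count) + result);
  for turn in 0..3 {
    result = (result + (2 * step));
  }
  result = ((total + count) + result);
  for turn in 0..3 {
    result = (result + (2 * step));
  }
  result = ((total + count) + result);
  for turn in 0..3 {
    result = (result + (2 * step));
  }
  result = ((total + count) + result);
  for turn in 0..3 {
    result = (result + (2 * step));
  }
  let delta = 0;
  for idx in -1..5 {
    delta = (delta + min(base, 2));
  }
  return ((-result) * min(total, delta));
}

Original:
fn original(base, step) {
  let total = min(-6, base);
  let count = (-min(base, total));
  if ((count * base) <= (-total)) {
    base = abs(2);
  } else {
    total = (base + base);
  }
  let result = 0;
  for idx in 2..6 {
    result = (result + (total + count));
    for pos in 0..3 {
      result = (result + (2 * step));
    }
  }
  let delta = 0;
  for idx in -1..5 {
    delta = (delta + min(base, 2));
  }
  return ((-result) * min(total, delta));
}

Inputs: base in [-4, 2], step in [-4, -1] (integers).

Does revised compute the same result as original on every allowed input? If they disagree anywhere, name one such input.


The two versions differ — the changes include constant usage differs; loop structure differs; statement counts differ; local variable names differ; arithmetic usage differs.
Spot check at base=0, step=-3 — original: total = -6; count = 6; ((count * base) <= (-total)) -> true; base = 2; result = 0; [idx=2]; result = 0; [pos=0]; result = -6; [pos=1]; result = -12; [pos=2]; result = -18; [idx=3]; result = -18; [pos=0]; result = -24; [pos=1]; result = -30; [pos=2]; result = -36; [idx=4]; result = -36; [pos=0]; result = -42; [pos=1]; result = -48; [pos=2]; result = -54; [idx=5]; result = -54; [pos=0]; result = -60; [pos=1]; result = -66; [pos=2]; result = -72; delta = 0; [idx=-1]; delta = 2; [idx=0]; delta = 4; [idx=1]; delta = 6; [idx=2]; delta = 8; [idx=3]; delta = 10; [idx=4]; delta = 12; return -432. revised: total = -6; count = 6; ((count * base) <= (-total)) -> true; base = 2; result = 0; result = 0; [turn=0]; result = -6; [turn=1]; result = -12; [turn=2]; result = -18; result = -18; [turn=0]; result = -24; [turn=1]; result = -30; [turn=2]; result = -36; result = -36; [turn=0]; result = -42; [turn=1]; result = -48; [turn=2]; result = -54; result = -54; [turn=0]; result = -60; [turn=1]; result = -66; [turn=2]; result = -72; delta = 0; [idx=-1]; delta = 2; [idx=0]; delta = 4; [idx=1]; delta = 6; [idx=2]; delta = 8; [idx=3]; delta = 10; [idx=4]; delta = 12; return -432. Both give -432.
Checked all 28 inputs in the declared domain: the outputs agree on every one.
verdict: equivalent


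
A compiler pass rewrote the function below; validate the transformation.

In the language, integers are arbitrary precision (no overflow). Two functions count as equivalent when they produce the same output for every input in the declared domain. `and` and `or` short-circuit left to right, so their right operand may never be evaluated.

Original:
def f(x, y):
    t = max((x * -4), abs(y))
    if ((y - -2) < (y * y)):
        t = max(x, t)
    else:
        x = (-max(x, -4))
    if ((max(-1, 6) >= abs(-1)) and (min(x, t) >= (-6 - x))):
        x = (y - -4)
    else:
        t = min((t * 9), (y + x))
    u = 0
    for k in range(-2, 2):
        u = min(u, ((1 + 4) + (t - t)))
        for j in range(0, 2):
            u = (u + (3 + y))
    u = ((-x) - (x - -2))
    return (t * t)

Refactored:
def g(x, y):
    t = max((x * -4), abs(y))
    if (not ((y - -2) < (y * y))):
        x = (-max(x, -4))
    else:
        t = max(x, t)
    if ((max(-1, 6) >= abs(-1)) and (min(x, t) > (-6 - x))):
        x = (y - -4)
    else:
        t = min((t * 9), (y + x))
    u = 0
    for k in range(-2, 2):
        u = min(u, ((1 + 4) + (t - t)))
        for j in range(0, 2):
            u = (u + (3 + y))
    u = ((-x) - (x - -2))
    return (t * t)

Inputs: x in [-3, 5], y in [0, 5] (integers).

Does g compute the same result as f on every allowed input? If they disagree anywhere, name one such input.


Take x=-3, y=3.
f: t := 12 | ((y - -2) < (y * y)): true | t := 12 | ((max(-1, 6) >= abs(-1)) and (min(x, t) >= (-6 - x))): true | x := 7 | u := 0 | iter k=-2: | u := 0 | iter j=0: | u := 6 | iter j=1: | u := 12 | iter k=-1: | u := 5 | iter j=0: | u := 11 | iter j=1: | u := 17 | iter k=0: | u := 5 | iter j=0: | u := 11 | iter j=1: | u := 17 | iter k=1: | u := 5 | iter j=0: | u := 11 | iter j=1: | u := 17 | u := -16 | result 144
g: t := 12 | (not ((y - -2) < (y * y))): false | t := 12 | ((max(-1, 6) >= abs(-1)) and (min(x, t) > (-6 - x))): false | t := 0 | u := 0 | iter k=-2: | u := 0 | iter j=0: | u := 6 | iter j=1: | u := 12 | iter k=-1: | u := 5 | iter j=0: | u := 11 | iter j=1: | u := 17 | iter k=0: | u := 5 | iter j=0: | u := 11 | iter j=1: | u := 17 | iter k=1: | u := 5 | iter j=0: | u := 11 | iter j=1: | u := 17 | u := 4 | result 0
144 vs 0 — the two versions disagree here.
verdict: not equivalent; witness: x=-3, y=3


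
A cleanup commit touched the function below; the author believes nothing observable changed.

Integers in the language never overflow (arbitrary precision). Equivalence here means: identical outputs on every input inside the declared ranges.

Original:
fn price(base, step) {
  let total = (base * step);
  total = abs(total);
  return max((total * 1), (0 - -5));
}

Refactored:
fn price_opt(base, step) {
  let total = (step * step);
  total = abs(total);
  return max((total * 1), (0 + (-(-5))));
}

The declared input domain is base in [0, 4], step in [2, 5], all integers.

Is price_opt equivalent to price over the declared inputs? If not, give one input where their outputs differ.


These are not equivalent — on base=0, step=3 the outputs split (5 vs 9).
price: total=0, then total=0, then returns 5
price_opt: total=9, then total=9, then returns 9
verdict: not equivalent; witness: base=0, step=3


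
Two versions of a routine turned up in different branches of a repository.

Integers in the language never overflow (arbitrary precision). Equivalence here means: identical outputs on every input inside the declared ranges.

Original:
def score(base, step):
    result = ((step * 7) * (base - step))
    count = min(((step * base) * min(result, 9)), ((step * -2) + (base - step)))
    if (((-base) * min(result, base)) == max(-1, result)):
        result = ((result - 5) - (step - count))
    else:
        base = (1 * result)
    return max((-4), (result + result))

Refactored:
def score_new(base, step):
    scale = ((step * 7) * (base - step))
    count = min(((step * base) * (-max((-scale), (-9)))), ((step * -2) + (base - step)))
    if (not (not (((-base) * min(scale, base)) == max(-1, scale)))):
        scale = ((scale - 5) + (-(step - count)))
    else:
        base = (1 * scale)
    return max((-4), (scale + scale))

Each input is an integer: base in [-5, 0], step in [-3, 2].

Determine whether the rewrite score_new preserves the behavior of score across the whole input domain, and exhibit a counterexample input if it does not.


The two versions differ — the changes include min/max/abs usage differs, and arithmetic usage differs, and boolean connective usage differs, and local variable names differ.
Spot check at base=-4, step=1 — score: result=-35, then count=-7, then (((-base) * min(result, base)) == max(-1, result)) is false, then base=-35, then returns -4. score_new: scale=-35, then count=-7, then (not (not (((-base) * min(scale, base)) == max(-1, scale)))) is false, then base=-35, then returns -4. Both give -4.
Every one of the 36 inputs gives matching results.
verdict: equivalent


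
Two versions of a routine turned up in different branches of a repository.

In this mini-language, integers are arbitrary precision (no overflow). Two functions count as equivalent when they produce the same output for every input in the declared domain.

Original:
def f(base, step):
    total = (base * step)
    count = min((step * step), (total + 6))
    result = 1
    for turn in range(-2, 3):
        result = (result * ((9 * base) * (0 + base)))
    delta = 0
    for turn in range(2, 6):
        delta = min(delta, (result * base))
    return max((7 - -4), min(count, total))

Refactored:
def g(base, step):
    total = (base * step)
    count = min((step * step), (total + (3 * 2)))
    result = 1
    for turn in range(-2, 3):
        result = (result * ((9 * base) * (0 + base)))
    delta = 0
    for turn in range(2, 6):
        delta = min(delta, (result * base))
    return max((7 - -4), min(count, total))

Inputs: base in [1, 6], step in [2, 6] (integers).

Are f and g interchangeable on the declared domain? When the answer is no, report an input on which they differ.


Behavior is preserved: although arithmetic usage differs, and constant usage differs, the outputs never diverge.
As a probe, take base=2, step=2: f runs total := 4 | count := 4 | result := 1 | iter turn=-2: | result := 36 | iter turn=-1: | result := 1296 | iter turn=0: | result := 46656 | iter turn=1: | result := 1679616 | iter turn=2: | result := 60466176 | delta := 0 | iter turn=2: | delta := 0 | iter turn=3: | delta := 0 | iter turn=4: | delta := 0 | iter turn=5: | delta := 0 | result 11; g runs total := 4 | count := 4 | result := 1 | iter turn=-2: | result := 36 | iter turn=-1: | result := 1296 | iter turn=0: | result := 46656 | iter turn=1: | result := 1679616 | iter turn=2: | result := 60466176 | delta := 0 | iter turn=2: | delta := 0 | iter turn=3: | delta := 0 | iter turn=4: | delta := 0 | iter turn=5: | delta := 0 | result 11; both end at 11.
Every one of the 30 inputs gives matching results.
verdict: equivalent


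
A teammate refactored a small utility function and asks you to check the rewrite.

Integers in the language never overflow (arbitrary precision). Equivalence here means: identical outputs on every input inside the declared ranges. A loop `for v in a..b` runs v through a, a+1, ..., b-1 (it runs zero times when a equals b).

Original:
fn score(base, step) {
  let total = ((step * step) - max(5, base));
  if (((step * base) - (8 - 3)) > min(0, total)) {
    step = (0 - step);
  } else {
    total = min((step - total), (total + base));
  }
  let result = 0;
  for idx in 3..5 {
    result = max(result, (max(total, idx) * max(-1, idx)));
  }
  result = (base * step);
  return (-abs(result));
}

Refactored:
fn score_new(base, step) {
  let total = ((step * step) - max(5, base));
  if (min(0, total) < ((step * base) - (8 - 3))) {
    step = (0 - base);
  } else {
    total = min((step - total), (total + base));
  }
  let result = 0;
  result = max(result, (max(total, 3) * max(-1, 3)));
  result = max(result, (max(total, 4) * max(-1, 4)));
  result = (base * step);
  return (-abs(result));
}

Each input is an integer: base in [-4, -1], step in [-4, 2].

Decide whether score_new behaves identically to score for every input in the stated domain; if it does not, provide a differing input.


Try base=-4, step=-3.
score: total = 4; (((step * base) - (8 - 3)) > min(0, total)) -> true; step = 3; result = 0; [idx=3]; result = 12; [idx=4]; result = 16; result = -12; return -12
score_new: total = 4; (min(0, total) < ((step * base) - (8 - 3))) -> true; step = 4; result = 0; result = 12; result = 16; result = -16; return -16
-12 vs -16 — the two versions disagree here.
verdict: not equivalent; witness: base=-4, step=-3


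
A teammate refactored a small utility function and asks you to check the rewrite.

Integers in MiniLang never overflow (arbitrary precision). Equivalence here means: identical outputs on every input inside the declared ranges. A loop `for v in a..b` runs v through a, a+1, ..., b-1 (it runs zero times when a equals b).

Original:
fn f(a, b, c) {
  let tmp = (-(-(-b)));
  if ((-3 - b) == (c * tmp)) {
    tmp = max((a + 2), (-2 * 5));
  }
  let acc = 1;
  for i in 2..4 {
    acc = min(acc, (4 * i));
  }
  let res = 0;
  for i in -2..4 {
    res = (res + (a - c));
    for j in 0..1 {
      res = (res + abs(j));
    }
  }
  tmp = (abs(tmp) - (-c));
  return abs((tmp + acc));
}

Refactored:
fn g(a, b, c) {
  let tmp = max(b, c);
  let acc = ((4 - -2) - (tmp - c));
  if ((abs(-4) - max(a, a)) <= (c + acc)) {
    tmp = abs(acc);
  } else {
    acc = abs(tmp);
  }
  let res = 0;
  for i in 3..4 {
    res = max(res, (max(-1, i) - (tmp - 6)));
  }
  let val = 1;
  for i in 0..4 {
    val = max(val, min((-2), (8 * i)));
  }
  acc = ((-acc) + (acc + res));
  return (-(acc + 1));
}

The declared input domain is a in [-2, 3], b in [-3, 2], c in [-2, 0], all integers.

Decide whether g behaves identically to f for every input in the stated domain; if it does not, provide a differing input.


The rewrite breaks on a=-2, b=-3, c=-2, where the results are 2 and -12.
f: tmp=3, then ((-3 - b) == (c * tmp)) is false, then acc=1, then (i=2), then acc=1, then (i=3), then acc=1, then res=0, then (i=-2), then res=0, then (j=0), then res=0, then (i=-1), then res=0, then (j=0), then res=0, then (i=0), then res=0, then (j=0), then res=0, then (i=1), then res=0, then (j=0), then res=0, then (i=2), then res=0, then (j=0), then res=0, then (i=3), then res=0, then (j=0), then res=0, then tmp=1, then returns 2
g: tmp=-2, then acc=6, then ((abs(-4) - max(a, a)) <= (c + acc)) is false, then acc=2, then res=0, then (i=3), then res=11, then val=1, then (i=0), then val=1, then (i=1), then val=1, then (i=2), then val=1, then (i=3), then val=1, then acc=11, then returns -12
verdict: not equivalent; witness: a=-2, b=-3, c=-2


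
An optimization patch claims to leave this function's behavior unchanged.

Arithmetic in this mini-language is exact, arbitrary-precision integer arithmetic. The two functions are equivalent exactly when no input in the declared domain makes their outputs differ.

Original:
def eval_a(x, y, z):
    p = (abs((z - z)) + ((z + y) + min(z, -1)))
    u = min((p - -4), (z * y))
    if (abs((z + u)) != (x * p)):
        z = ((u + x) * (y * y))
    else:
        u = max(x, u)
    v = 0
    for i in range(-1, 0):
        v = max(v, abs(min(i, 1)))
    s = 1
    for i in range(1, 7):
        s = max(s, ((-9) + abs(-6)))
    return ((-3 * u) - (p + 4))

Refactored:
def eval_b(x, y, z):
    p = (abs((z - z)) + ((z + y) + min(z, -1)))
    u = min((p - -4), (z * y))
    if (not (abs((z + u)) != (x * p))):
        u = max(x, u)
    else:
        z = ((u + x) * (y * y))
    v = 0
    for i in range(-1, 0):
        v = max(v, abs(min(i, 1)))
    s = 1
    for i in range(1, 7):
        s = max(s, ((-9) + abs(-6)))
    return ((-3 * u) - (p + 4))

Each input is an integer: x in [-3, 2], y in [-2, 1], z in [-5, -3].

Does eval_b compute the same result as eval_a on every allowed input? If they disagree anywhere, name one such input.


This is a faithful refactor — boolean connective usage differs, but the computed results match everywhere.
Tracing x=-3, y=-1, z=-4: eval_a: p = -9; u = -5; (abs((z + u)) != (x * p)) -> true; z = -8; v = 0; [i=-1]; v = 1; s = 1; [i=1]; s = 1; [i=2]; s = 1; [i=3]; s = 1; [i=4]; s = 1; [i=5]; s = 1; [i=6]; s = 1; return 20 | eval_b: p = -9; u = -5; (not (abs((z + u)) != (x * p))) -> false; z = -8; v = 0; [i=-1]; v = 1; s = 1; [i=1]; s = 1; [i=2]; s = 1; [i=3]; s = 1; [i=4]; s = 1; [i=5]; s = 1; [i=6]; s = 1; return 20 — matching result 20.
Checked all 72 inputs in the declared domain: the outputs agree on every one.
verdict: equivalent


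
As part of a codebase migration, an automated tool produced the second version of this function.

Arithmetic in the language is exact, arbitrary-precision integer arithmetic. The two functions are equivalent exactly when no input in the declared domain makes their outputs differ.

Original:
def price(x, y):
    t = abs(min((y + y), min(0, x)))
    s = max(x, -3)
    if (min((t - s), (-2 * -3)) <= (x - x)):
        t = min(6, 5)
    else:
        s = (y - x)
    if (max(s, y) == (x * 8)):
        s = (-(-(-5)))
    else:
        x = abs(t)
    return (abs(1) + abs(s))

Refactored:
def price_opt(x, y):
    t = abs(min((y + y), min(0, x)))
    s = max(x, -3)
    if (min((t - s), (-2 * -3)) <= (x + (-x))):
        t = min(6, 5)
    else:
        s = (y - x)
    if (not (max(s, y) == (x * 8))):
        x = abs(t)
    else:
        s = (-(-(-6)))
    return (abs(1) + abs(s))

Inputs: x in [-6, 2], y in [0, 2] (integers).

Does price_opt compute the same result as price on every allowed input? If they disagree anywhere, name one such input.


Try x=0, y=0.
price: t := 0 | s := 0 | (min((t - s), (-2 * -3)) <= (x - x)): true | t := 5 | (max(s, y) == (x * 8)): true | s := -5 | result 6
price_opt: t := 0 | s := 0 | (min((t - s), (-2 * -3)) <= (x + (-x))): true | t := 5 | (not (max(s, y) == (x * 8))): false | s := -6 | result 7
6 != 7, so the rewrite changes behavior.
verdict: not equivalent; witness: x=0, y=0


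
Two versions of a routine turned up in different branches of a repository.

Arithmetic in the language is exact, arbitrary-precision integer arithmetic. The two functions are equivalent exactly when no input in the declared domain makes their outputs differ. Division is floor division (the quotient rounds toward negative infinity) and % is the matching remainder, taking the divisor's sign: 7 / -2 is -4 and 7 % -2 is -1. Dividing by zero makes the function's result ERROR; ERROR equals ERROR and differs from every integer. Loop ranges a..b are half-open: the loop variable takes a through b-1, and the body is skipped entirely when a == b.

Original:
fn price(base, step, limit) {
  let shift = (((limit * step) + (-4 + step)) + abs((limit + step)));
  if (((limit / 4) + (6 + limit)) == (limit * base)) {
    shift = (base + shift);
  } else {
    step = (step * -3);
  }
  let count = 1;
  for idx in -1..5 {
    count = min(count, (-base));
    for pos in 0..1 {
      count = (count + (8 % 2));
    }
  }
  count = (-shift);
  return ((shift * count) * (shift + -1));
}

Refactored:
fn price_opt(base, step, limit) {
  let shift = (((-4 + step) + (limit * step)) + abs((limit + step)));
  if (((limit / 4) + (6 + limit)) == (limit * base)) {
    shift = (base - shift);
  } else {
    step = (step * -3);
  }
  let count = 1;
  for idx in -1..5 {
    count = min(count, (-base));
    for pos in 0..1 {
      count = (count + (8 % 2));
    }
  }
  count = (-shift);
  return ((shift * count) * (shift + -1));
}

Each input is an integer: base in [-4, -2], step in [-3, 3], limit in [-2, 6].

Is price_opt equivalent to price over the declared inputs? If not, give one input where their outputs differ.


Input base=-4, step=-2, limit=-1: 150 from price versus 36 from price_opt.
verdict: not equivalent; witness: base=-4, step=-2, limit=-1


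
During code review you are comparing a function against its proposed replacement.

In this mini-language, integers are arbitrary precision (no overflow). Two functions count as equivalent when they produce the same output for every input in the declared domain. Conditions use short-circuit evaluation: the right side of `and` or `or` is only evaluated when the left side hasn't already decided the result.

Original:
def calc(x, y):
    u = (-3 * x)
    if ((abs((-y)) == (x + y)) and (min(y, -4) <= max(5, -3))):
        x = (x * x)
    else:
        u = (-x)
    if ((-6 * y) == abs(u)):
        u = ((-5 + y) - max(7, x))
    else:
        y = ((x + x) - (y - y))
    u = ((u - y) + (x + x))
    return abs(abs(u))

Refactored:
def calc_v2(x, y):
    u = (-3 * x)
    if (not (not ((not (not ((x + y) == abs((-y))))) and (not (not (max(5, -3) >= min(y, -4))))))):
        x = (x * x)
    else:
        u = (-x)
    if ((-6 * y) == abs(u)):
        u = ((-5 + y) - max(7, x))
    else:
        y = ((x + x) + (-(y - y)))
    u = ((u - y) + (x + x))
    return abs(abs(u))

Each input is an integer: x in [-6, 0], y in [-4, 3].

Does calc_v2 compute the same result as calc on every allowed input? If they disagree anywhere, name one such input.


Although boolean connective usage differs; comparison usage differs; arithmetic usage differs, 56/56 inputs agree.
verdict: equivalent


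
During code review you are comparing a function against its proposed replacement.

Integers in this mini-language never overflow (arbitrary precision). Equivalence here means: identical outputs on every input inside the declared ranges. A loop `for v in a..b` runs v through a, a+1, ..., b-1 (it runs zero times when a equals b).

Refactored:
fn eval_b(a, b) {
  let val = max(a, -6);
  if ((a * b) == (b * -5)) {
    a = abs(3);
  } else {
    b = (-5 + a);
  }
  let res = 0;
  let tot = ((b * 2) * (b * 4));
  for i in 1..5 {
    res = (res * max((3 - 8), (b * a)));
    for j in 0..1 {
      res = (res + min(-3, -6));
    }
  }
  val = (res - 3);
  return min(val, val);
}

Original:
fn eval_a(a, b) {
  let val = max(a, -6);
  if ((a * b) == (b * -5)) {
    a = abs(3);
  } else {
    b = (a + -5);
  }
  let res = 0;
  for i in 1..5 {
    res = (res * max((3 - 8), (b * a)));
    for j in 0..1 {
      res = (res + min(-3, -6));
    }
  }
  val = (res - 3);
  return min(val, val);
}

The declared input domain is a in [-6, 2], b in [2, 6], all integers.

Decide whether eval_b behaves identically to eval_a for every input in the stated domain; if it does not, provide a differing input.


Equivalent — the differences include local variable names differ, plus constant usage differs, plus statement counts differ, plus arithmetic usage differs, yet no declared input distinguishes the two.
One worked example (a=-1, b=4) — eval_a: val = -1; ((a * b) == (b * -5)) -> false; b = -6; res = 0; [i=1]; res = 0; [j=0]; res = -6; [i=2]; res = -36; [j=0]; res = -42; [i=3]; res = -252; [j=0]; res = -258; [i=4]; res = -1548; [j=0]; res = -1554; val = -1557; return -1557; eval_b: val = -1; ((a * b) == (b * -5)) -> false; b = -6; res = 0; tot = 288; [i=1]; res = 0; [j=0]; res = -6; [i=2]; res = -36; [j=0]; res = -42; [i=3]; res = -252; [j=0]; res = -258; [i=4]; res = -1548; [j=0]; res = -1554; val = -1557; return -1557; agreement on -1557.
Every one of the 45 inputs gives matching results.
verdict: equivalent


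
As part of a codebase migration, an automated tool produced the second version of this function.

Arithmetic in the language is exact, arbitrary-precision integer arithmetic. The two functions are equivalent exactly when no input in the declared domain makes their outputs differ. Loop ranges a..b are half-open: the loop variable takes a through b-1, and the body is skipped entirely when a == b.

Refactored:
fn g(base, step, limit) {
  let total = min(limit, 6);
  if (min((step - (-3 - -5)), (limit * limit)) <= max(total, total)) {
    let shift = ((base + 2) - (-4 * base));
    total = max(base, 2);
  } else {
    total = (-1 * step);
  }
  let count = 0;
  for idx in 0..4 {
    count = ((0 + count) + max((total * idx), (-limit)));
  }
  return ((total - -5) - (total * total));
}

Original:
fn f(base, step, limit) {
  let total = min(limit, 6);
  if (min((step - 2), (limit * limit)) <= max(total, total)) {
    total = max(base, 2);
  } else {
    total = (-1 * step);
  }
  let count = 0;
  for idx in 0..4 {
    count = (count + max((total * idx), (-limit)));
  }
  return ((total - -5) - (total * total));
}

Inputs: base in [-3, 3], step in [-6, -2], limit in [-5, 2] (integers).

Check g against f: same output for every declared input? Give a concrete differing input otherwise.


The two are interchangeable: arithmetic usage differs; also constant usage differs; also statement counts differ; also local variable names differ, and every declared input agrees.
As a probe, take base=1, step=-5, limit=-1: f runs total=-1, then (min((step - 2), (limit * limit)) <= max(total, total)) is true, then total=2, then count=0, then (idx=0), then count=1, then (idx=1), then count=3, then (idx=2), then count=7, then (idx=3), then count=13, then returns 3; g runs total=-1, then (min((step - (-3 - -5)), (limit * limit)) <= max(total, total)) is true, then shift=7, then total=2, then count=0, then (idx=0), then count=1, then (idx=1), then count=3, then (idx=2), then count=7, then (idx=3), then count=13, then returns 3; both end at 3.
Every one of the 280 inputs gives matching results.
verdict: equivalent


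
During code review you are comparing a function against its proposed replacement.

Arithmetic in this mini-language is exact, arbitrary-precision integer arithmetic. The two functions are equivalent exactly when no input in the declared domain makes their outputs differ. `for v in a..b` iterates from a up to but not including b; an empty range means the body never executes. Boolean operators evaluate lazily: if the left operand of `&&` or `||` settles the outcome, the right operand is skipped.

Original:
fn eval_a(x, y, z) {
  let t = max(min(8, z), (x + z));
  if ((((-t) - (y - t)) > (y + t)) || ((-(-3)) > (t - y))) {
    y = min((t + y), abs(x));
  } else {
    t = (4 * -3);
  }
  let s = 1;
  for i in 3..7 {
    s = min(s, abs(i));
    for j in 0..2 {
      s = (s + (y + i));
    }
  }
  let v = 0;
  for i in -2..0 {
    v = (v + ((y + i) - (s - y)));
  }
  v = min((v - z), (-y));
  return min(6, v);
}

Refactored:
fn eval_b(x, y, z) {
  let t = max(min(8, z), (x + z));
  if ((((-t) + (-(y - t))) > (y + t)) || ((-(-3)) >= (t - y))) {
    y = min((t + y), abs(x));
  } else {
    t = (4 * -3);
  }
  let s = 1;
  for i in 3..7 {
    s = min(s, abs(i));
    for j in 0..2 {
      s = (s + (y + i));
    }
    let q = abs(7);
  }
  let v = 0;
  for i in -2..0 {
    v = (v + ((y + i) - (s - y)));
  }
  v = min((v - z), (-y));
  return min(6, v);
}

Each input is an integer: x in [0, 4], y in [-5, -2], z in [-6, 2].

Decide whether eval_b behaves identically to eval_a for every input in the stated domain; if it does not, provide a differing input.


The one real change (`((-(-3)) > (t - y))` became `((-(-3)) >= (t - y))`) has no effect anywhere in the declared ranges.
One worked example (x=4, y=-2, z=-4) — eval_a: t becomes 0; next ((((-t) - (y - t)) > (y + t)) || ((-(-3)) > (t - y))) evaluates to true; next y becomes -2; next s becomes 1; next at i=3:; next s becomes 1; next at j=0:; next s becomes 2; next at j=1:; next s becomes 3; next at i=4:; next s becomes 3; next at j=0:; next s becomes 5; next at j=1:; next s becomes 7; next at i=5:; next s becomes 5; next at j=0:; next s becomes 8; next at j=1:; next s becomes 11; next at i=6:; next s becomes 6; next at j=0:; next s becomes 10; next at j=1:; next s becomes 14; next v becomes 0; next at i=-2:; next v becomes -20; next at i=-1:; next v becomes -39; next v becomes -35; next final value -35; eval_b: t becomes 0; next ((((-t) + (-(y - t))) > (y + t)) || ((-(-3)) >= (t - y))) evaluates to true; next y becomes -2; next s becomes 1; next at i=3:; next s becomes 1; next at j=0:; next s becomes 2; next at j=1:; next s becomes 3; next q becomes 7; next at i=4:; next s becomes 3; next at j=0:; next s becomes 5; next at j=1:; next s becomes 7; next q becomes 7; next at i=5:; next s becomes 5; next at j=0:; next s becomes 8; next at j=1:; next s becomes 11; next q becomes 7; next at i=6:; next s becomes 6; next at j=0:; next s becomes 10; next at j=1:; next s becomes 14; next q becomes 7; next v becomes 0; next at i=-2:; next v becomes -20; next at i=-1:; next v becomes -39; next v becomes -35; next final value -35; agreement on -35.
Checked all 180 inputs in the declared domain: the outputs agree on every one.
verdict: equivalent


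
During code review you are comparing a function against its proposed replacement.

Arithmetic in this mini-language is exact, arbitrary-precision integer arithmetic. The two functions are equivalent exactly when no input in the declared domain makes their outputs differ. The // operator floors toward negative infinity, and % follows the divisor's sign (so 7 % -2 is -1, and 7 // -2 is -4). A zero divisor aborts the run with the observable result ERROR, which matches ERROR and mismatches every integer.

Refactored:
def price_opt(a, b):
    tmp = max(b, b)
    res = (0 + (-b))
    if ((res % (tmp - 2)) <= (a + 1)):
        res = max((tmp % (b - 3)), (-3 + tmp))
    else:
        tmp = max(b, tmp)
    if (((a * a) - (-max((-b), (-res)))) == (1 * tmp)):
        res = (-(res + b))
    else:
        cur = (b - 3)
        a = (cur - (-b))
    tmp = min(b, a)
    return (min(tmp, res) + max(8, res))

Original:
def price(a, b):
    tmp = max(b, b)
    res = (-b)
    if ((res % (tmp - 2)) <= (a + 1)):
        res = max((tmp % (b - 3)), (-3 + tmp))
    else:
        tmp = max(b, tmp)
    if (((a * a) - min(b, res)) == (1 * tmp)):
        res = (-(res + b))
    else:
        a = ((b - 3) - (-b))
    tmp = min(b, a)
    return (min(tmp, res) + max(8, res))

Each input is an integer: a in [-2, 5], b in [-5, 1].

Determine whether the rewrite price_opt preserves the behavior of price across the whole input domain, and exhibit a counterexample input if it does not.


Reading the diff, among the changes: statement counts differ, min/max/abs usage differs, constant usage differs, local variable names differ, arithmetic usage differs.
One worked example (a=-2, b=-2) — price: tmp becomes -2; next res becomes 2; next ((res % (tmp - 2)) <= (a + 1)) evaluates to true; next res becomes -2; next (((a * a) - min(b, res)) == (1 * tmp)) evaluates to false; next a becomes -7; next tmp becomes -7; next final value 1; price_opt: tmp becomes -2; next res becomes 2; next ((res % (tmp - 2)) <= (a + 1)) evaluates to true; next res becomes -2; next (((a * a) - (-max((-b), (-res)))) == (1 * tmp)) evaluates to false; next cur becomes -5; next a becomes -7; next tmp becomes -7; next final value 1; agreement on 1.
Sweeping the whole domain (56 inputs) finds no disagreement.
verdict: equivalent


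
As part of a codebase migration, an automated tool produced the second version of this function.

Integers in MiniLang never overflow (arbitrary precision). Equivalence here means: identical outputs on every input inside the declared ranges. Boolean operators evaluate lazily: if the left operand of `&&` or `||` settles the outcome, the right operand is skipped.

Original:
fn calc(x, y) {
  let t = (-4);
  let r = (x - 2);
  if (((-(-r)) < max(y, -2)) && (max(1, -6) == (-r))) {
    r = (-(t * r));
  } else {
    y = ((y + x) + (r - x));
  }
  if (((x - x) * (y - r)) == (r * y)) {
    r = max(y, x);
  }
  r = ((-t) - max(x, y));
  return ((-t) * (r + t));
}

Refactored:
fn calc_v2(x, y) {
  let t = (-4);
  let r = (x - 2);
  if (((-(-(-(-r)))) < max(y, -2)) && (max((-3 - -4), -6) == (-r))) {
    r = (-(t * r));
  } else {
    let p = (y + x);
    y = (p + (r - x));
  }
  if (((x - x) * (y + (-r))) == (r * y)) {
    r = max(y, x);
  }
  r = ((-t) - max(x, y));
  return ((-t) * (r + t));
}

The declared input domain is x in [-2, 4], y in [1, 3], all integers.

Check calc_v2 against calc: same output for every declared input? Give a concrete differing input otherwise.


Equivalent — the differences include local variable names differ, plus arithmetic usage differs, plus statement counts differ, plus constant usage differs, yet no declared input distinguishes the two.
One worked example (x=3, y=2) — calc: t = -4; r = 1; (((-(-r)) < max(y, -2)) && (max(1, -6) == (-r))) -> false; y = 3; (((x - x) * (y - r)) == (r * y)) -> false; r = 1; return -12; calc_v2: t = -4; r = 1; (((-(-(-(-r)))) < max(y, -2)) && (max((-3 - -4), -6) == (-r))) -> false; p = 5; y = 3; (((x - x) * (y + (-r))) == (r * y)) -> false; r = 1; return -12; agreement on -12.
Every one of the 21 inputs gives matching results.
verdict: equivalent


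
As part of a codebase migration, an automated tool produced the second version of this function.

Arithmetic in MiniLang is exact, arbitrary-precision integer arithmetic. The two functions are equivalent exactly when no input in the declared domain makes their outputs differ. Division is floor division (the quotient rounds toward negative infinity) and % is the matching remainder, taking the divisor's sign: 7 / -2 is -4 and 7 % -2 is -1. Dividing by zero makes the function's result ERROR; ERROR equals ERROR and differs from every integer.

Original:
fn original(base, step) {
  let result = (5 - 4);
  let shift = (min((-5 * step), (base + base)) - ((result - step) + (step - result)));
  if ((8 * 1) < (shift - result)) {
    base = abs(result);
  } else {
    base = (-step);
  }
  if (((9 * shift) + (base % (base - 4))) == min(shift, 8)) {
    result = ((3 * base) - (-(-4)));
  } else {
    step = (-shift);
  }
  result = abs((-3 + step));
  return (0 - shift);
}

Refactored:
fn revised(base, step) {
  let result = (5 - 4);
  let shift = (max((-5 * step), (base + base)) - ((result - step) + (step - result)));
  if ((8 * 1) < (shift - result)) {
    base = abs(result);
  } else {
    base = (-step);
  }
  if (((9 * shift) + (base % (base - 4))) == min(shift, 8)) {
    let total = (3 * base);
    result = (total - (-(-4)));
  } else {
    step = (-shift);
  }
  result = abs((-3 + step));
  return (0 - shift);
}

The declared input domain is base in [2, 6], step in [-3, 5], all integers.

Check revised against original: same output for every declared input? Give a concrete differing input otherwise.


There is a counterexample at base=2, step=-3: -4 on one side, -15 on the other.
original: result=1, then shift=4, then ((8 * 1) < (shift - result)) is false, then base=3, then (((9 * shift) + (base % (base - 4))) == min(shift, 8)) is false, then step=-4, then result=7, then returns -4
revised: result=1, then shift=15, then ((8 * 1) < (shift - result)) is true, then base=1, then (((9 * shift) + (base % (base - 4))) == min(shift, 8)) is false, then step=-15, then result=18, then returns -15
verdict: not equivalent; witness: base=2, step=-3


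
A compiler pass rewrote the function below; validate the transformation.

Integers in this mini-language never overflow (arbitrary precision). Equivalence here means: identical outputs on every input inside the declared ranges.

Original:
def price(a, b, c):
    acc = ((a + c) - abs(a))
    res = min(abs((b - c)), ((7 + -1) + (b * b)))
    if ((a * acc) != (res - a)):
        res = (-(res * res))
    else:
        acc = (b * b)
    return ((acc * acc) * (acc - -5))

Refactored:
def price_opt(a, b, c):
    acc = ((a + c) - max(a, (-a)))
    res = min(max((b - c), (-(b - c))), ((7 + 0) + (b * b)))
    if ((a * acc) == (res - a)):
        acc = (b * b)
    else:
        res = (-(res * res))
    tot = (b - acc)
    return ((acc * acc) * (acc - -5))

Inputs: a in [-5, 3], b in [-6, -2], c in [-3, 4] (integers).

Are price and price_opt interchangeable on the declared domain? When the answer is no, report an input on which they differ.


Equivalent. Although `-1` became `0`, no input in the stated domain can expose it.
Checked all 360 inputs in the declared domain: the outputs agree on every one.
One worked example (a=-1, b=-6, c=-2) — price: acc becomes -4; next res becomes 4; next ((a * acc) != (res - a)) evaluates to true; next res becomes -16; next final value 16; price_opt: acc becomes -4; next res becomes 4; next ((a * acc) == (res - a)) evaluates to false; next res becomes -16; next tot becomes -2; next final value 16; agreement on 16.
verdict: equivalent


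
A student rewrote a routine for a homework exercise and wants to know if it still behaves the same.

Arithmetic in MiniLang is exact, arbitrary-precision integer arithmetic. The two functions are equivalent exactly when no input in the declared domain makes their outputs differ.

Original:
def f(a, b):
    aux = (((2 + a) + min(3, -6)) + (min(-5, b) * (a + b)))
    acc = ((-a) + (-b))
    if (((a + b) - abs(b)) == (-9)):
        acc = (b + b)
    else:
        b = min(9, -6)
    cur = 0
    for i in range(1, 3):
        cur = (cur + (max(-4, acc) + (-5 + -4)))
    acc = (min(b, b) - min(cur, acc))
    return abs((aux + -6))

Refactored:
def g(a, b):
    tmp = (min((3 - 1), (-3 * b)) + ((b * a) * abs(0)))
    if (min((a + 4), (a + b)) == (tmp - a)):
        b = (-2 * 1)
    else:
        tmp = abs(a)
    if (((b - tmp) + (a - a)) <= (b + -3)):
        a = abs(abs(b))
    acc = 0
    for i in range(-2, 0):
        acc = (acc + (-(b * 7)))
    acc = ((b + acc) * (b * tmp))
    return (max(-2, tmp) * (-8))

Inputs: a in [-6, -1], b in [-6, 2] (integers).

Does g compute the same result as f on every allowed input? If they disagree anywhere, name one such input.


On input a=-6, b=-6, f returns 56 while g returns -48.
verdict: not equivalent; witness: a=-6, b=-6
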